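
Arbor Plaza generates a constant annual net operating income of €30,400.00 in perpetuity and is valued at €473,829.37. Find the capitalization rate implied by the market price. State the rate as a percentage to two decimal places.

6.42%

P = C/r ⇒ r = C/P = €30,400.00/€473,829.37 = 0.064158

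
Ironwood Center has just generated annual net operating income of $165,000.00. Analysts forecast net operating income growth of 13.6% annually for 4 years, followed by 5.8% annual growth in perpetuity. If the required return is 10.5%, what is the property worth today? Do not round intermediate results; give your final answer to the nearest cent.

D_1 = 187440.00000
D_2 = 212931.84000
D_3 = 241890.57024
D_4 = 274787.68779
Terminal value at year 4: TV = D_4×(1+g_2)/(r−g_2) = 290725.37368/0.047 = 6185646.24861
P_0 = D_1/(1+r)^1 + D_2/(1+r)^2 + D_3/(1+r)^3 + D_4/(1+r)^4 + TV/(1+r)^4
    = 169628.95928 + 174387.78076 + 179280.10764 + 184309.68532 + 4148928.66102 = 4856535.19401

$4856535.19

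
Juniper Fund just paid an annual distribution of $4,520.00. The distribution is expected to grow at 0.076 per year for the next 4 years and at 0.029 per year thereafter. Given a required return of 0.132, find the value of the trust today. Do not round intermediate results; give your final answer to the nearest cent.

$52813.96

D_1 = 4863.52000
D_2 = 5233.14752
D_3 = 5630.86673
D_4 = 6058.81260
Terminal value at year 4: TV = D_4×(1+g_2)/(r−g_2) = 6234.51817/0.103 = 60529.30261
P_0 = D_1/(1+r)^1 + D_2/(1+r)^2 + D_3/(1+r)^3 + D_4/(1+r)^4 + TV/(1+r)^4
    = 4296.39576 + 4083.85321 + 3881.82514 + 3689.79139 + 36862.09065 = 52813.95615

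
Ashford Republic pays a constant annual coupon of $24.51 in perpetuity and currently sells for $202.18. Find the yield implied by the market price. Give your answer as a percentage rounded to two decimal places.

12.12%

P = C/r ⇒ r = C/P = $24.51/$202.18 = 0.121229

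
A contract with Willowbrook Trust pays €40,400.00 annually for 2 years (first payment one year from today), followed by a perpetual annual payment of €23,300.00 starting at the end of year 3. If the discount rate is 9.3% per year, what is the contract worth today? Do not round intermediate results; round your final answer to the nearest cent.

€280496.48

PV of 2-year annuity: €40,400.00 × [1 − (1+0.093)^−2] / 0.093 = 70779.95294
Perpetuity value at year 2: €23,300.00 / 0.093 = 250537.63441
PV of perpetuity: 250537.63441 / (1+0.093)^2 = 209716.52294
Total PV = 70779.95294 + 209716.52294 = 280496.47588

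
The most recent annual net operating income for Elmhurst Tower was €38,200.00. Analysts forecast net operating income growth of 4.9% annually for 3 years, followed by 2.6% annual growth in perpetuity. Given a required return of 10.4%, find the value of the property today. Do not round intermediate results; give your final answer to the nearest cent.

D_1 = 40071.80000
D_2 = 42035.31820
D_3 = 44095.04879
Terminal value at year 3: TV = D_3×(1+g_2)/(r−g_2) = 45241.52006/0.078 = 580019.48795
P_0 = D_1/(1+r)^1 + D_2/(1+r)^2 + D_3/(1+r)^3 + TV/(1+r)^3
    = 36296.92029 + 34488.64980 + 32770.46526 + 431057.65839 = 534613.69375

€534613.69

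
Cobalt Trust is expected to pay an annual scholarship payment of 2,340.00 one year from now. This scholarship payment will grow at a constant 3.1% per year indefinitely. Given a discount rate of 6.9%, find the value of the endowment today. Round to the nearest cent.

61578.95

Growing perpetuity: P = D₁ / (r − g) = 2,340.0000 / (0.069 − 0.031) = 61,578.95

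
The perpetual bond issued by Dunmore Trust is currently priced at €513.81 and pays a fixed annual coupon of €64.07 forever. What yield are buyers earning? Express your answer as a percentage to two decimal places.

12.47%

P = C/r ⇒ r = C/P = €64.07/€513.81 = 0.124696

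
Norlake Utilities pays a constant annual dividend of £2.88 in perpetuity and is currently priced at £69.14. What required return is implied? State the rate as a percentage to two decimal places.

4.17%

P = C/r ⇒ r = C/P = £2.88/£69.14 = 0.041655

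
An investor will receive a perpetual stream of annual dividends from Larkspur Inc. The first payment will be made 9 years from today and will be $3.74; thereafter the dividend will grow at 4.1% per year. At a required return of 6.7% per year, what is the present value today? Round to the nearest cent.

Value at end of year 8: C₁ / (r − g) = $3.74 / (0.067 − 0.041) = $143.8462
Discount to today: PV = $143.8462 / (1 + 0.067)^8 = $143.8462 / 1.680023 = $85.62

$85.62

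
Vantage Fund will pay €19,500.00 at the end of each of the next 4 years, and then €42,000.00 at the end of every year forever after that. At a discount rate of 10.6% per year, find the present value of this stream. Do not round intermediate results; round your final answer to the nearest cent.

€325821.02

PV of 4-year annuity: €19,500.00 × [1 − (1+0.106)^−4] / 0.106 = 61018.00955
Perpetuity value at year 4: €42,000.00 / 0.106 = 396226.41509
PV of perpetuity: 396226.41509 / (1+0.106)^4 = 264803.00992
Total PV = 61018.00955 + 264803.00992 = 325821.01946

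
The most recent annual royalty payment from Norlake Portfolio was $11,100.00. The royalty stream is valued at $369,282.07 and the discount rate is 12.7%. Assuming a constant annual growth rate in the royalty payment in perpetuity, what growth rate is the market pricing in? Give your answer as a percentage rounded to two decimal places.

P = D₀(1+g)/(r−g) ⇒ P(r−g) = D₀(1+g) ⇒ g(P+D₀) = P·r − D₀
g = (P·r − D₀)/(P + D₀) = ($369,282.07×0.127 − $11,100.00) / ($369,282.07 + $11,100.00) = 0.094113

9.41%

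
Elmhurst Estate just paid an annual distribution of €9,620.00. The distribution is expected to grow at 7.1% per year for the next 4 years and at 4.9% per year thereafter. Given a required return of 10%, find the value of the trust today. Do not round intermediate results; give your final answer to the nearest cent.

D_1 = 10303.02000
D_2 = 11034.53442
D_3 = 11817.98636
D_4 = 12657.06340
Terminal value at year 4: TV = D_4×(1+g_2)/(r−g_2) = 13277.25950/0.051 = 260338.42161
P_0 = D_1/(1+r)^1 + D_2/(1+r)^2 + D_3/(1+r)^3 + D_4/(1+r)^4 + TV/(1+r)^4
    = 9366.38182 + 9119.44993 + 8879.02807 + 8644.94460 + 177814.64491 = 213824.44934

€213824.45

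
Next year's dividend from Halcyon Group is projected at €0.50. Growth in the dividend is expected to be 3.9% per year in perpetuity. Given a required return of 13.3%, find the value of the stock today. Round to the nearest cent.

€5.32

Growing perpetuity: P = D₁ / (r − g) = €0.5000 / (0.133 − 0.039) = €5.32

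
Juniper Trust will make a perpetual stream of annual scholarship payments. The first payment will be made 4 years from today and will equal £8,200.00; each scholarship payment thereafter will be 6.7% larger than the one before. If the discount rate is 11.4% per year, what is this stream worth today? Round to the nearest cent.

£126200.31

Value at end of year 3: C₁ / (r − g) = £8,200.00 / (0.114 − 0.067) = £174,468.0851
Discount to today: PV = £174,468.0851 / (1 + 0.114)^3 = £174,468.0851 / 1.382470 = £126,200.31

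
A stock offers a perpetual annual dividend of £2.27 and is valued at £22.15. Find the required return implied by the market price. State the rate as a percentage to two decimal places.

P = C/r ⇒ r = C/P = £2.27/£22.15 = 0.102483

10.25%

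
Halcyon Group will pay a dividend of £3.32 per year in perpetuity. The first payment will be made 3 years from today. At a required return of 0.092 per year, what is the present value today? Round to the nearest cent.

£30.26

Value at end of year 2: C / r = £3.32 / 0.092 = £36.0870
Discount to today: PV = £36.0870 / (1 + 0.092)^2 = £36.0870 / 1.192464 = £30.26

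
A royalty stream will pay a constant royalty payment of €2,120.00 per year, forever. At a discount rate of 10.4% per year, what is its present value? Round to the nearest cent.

Level perpetuity: PV = C / r = €2,120.00 / 0.104 = €20,384.62

€20384.62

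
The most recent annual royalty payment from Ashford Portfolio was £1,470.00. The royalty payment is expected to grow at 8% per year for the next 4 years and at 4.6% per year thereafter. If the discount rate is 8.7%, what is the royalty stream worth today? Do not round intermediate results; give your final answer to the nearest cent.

£42332.13

D_1 = 1587.60000
D_2 = 1714.60800
D_3 = 1851.77664
D_4 = 1999.91877
Terminal value at year 4: TV = D_4×(1+g_2)/(r−g_2) = 2091.91503/0.041 = 51022.31792
P_0 = D_1/(1+r)^1 + D_2/(1+r)^2 + D_3/(1+r)^3 + D_4/(1+r)^4 + TV/(1+r)^4
    = 1460.53358 + 1451.12812 + 1441.78323 + 1432.49851 + 36546.18162 = 42332.12506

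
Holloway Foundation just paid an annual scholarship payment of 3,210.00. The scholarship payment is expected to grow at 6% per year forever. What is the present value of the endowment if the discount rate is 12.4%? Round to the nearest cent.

53165.63

D₁ = D₀ × (1 + g) = 3,210.00 × 1.06 = 3,402.6000
Growing perpetuity: P = D₁ / (r − g) = 3,402.6000 / (0.124 − 0.06) = 53,165.63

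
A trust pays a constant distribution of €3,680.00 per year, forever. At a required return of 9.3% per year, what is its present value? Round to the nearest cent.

€39569.89

Level perpetuity: PV = C / r = €3,680.00 / 0.093 = €39,569.89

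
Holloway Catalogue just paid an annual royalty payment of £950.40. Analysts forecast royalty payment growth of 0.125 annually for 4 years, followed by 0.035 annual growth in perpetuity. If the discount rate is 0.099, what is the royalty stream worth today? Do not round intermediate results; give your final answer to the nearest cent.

£20908.47

D_1 = 1069.20000
D_2 = 1202.85000
D_3 = 1353.20625
D_4 = 1522.35703
Terminal value at year 4: TV = D_4×(1+g_2)/(r−g_2) = 1575.63953/0.064 = 24619.36761
P_0 = D_1/(1+r)^1 + D_2/(1+r)^2 + D_3/(1+r)^3 + D_4/(1+r)^4 + TV/(1+r)^4
    = 972.88444 + 995.90081 + 1019.46171 + 1043.58000 + 16876.64533 = 20908.47229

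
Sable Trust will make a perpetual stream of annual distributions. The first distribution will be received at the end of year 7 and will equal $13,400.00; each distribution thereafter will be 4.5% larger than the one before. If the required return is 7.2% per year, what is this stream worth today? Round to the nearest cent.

Value at end of year 6: C₁ / (r − g) = $13,400.00 / (0.072 − 0.045) = $496,296.2963
Discount to today: PV = $496,296.2963 / (1 + 0.072)^6 = $496,296.2963 / 1.517640 = $327,018.50

$327018.50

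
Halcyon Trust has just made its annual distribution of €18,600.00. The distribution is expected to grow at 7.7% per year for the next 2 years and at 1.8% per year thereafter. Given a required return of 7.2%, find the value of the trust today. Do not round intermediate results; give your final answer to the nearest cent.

€391383.68

D_1 = 20032.20000
D_2 = 21574.67940
Terminal value at year 2: TV = D_2×(1+g_2)/(r−g_2) = 21963.02363/0.054 = 406722.65980
P_0 = D_1/(1+r)^1 + D_2/(1+r)^2 + TV/(1+r)^2
    = 18686.75373 + 18773.91210 + 353923.00954 = 391383.67537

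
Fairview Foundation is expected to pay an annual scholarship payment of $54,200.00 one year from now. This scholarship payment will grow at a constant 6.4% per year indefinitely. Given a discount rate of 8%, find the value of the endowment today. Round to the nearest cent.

Growing perpetuity: P = D₁ / (r − g) = $54,200.0000 / (0.08 − 0.064) = $3,387,500.00

$3387500.00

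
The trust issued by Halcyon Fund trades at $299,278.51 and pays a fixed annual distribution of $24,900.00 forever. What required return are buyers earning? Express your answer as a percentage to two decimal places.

8.32%

P = C/r ⇒ r = C/P = $24,900.00/$299,278.51 = 0.083200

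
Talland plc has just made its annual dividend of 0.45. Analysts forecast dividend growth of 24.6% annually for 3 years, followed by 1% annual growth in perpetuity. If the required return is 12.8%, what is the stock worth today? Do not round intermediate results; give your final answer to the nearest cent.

D_1 = 0.56070
D_2 = 0.69863
D_3 = 0.87050
Terminal value at year 3: TV = D_3×(1+g_2)/(r−g_2) = 0.87920/0.118 = 7.45085
P_0 = D_1/(1+r)^1 + D_2/(1+r)^2 + D_3/(1+r)^3 + TV/(1+r)^3
    = 0.49707 + 0.54907 + 0.60651 + 5.19133 = 6.84399

6.84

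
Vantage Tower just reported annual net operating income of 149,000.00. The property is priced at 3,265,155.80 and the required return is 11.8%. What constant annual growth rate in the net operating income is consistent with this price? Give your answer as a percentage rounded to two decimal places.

6.92%

P = D₀(1+g)/(r−g) ⇒ P(r−g) = D₀(1+g) ⇒ g(P+D₀) = P·r − D₀
g = (P·r − D₀)/(P + D₀) = (3,265,155.80×0.118 − 149,000.00) / (3,265,155.80 + 149,000.00) = 0.069208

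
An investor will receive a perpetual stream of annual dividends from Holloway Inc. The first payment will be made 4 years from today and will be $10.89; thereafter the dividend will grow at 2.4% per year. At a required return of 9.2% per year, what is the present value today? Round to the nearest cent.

$122.98

Value at end of year 3: C₁ / (r − g) = $10.89 / (0.092 − 0.024) = $160.1471
Discount to today: PV = $160.1471 / (1 + 0.092)^3 = $160.1471 / 1.302171 = $122.98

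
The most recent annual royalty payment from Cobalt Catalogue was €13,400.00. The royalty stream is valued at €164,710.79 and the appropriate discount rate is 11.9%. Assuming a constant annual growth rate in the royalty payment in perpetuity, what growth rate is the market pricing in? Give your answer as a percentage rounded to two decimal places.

P = D₀(1+g)/(r−g) ⇒ P(r−g) = D₀(1+g) ⇒ g(P+D₀) = P·r − D₀
g = (P·r − D₀)/(P + D₀) = (€164,710.79×0.119 − €13,400.00) / (€164,710.79 + €13,400.00) = 0.034813

3.48%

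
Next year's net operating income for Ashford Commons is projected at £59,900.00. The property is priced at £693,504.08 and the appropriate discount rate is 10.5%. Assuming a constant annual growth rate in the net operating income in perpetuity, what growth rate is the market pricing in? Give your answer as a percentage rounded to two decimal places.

P = D₁/(r−g) ⇒ g = r − D₁/P = 0.105 − £59,900.00/£693,504.08 = 0.018627

1.86%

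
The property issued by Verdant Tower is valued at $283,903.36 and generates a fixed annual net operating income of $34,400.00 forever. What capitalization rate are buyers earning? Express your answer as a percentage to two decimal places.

P = C/r ⇒ r = C/P = $34,400.00/$283,903.36 = 0.121168

12.12%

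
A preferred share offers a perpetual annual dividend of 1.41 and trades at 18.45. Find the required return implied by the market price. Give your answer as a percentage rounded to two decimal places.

P = C/r ⇒ r = C/P = 1.41/18.45 = 0.076423

7.64%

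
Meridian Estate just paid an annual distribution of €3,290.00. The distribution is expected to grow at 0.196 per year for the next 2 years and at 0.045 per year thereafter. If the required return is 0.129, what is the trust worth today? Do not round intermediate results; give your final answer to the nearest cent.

€53108.47

D_1 = 3934.84000
D_2 = 4706.06864
Terminal value at year 2: TV = D_2×(1+g_2)/(r−g_2) = 4917.84173/0.084 = 58545.73487
P_0 = D_1/(1+r)^1 + D_2/(1+r)^2 + TV/(1+r)^2
    = 3485.24358 + 3692.07380 + 45931.15620 = 53108.47358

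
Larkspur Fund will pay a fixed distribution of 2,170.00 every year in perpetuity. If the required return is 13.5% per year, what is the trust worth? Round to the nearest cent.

16074.07

Level perpetuity: PV = C / r = 2,170.00 / 0.135 = 16,074.07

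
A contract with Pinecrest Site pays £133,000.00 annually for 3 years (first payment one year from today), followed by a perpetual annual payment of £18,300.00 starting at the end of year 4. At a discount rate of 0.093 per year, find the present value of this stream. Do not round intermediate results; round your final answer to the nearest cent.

PV of 3-year annuity: £133,000.00 × [1 − (1+0.093)^−3] / 0.093 = 334870.27577
Perpetuity value at year 3: £18,300.00 / 0.093 = 196774.19355
PV of perpetuity: 196774.19355 / (1+0.093)^3 = 150698.05786
Total PV = 334870.27577 + 150698.05786 = 485568.33363

£485568.33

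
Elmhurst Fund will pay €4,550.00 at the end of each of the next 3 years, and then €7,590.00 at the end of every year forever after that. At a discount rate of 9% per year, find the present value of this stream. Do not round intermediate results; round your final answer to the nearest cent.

€76638.20

PV of 3-year annuity: €4,550.00 × [1 − (1+0.09)^−3] / 0.09 = 11517.39073
Perpetuity value at year 3: €7,590.00 / 0.09 = 84333.33333
PV of perpetuity: 84333.33333 / (1+0.09)^3 = 65120.80682
Total PV = 11517.39073 + 65120.80682 = 76638.19755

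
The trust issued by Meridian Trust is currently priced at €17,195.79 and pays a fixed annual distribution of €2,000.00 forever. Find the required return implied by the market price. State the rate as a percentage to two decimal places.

11.63%

P = C/r ⇒ r = C/P = €2,000.00/€17,195.79 = 0.116308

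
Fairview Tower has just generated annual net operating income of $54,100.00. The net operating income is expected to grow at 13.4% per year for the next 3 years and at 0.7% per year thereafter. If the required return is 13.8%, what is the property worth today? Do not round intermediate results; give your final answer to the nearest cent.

D_1 = 61349.40000
D_2 = 69570.21960
D_3 = 78892.62903
Terminal value at year 3: TV = D_3×(1+g_2)/(r−g_2) = 79444.87743/0.131 = 606449.44603
P_0 = D_1/(1+r)^1 + D_2/(1+r)^2 + D_3/(1+r)^3 + TV/(1+r)^3
    = 53909.84183 + 53720.35205 + 53531.52832 + 411498.08408 = 572659.80628

$572659.81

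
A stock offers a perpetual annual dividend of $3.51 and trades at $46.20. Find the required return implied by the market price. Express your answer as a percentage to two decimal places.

P = C/r ⇒ r = C/P = $3.51/$46.20 = 0.075974

7.60%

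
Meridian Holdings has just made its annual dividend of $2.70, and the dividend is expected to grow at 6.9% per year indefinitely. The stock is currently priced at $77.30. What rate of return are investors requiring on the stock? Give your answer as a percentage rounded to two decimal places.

D₁ = $2.70 × 1.069 = $2.8863
P = D₁/(r − g) ⇒ r = D₁/P + g = $2.8863/$77.30 + 0.069 = 0.037339 + 0.069 = 0.106339

10.63%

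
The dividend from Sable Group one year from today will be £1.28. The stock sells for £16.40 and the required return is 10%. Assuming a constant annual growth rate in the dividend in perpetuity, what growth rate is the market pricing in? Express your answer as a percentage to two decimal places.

2.20%

P = D₁/(r−g) ⇒ g = r − D₁/P = 0.1 − £1.28/£16.40 = 0.021951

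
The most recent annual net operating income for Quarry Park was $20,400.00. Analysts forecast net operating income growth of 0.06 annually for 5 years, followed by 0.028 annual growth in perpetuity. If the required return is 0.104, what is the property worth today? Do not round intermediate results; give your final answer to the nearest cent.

D_1 = 21624.00000
D_2 = 22921.44000
D_3 = 24296.72640
D_4 = 25754.52998
D_5 = 27299.80178
Terminal value at year 5: TV = D_5×(1+g_2)/(r−g_2) = 28064.19623/0.076 = 369265.73991
P_0 = D_1/(1+r)^1 + D_2/(1+r)^2 + D_3/(1+r)^3 + D_4/(1+r)^4 + D_5/(1+r)^5 + TV/(1+r)^5
    = 19586.95652 + 18806.31695 + 18056.78983 + 17337.13516 + 16646.16238 + 225161.24904 = 315594.60988

$315594.61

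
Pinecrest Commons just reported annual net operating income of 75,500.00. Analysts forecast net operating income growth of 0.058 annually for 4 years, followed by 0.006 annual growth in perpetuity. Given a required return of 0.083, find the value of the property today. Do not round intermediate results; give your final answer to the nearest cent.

1183396.79

D_1 = 79879.00000
D_2 = 84511.98200
D_3 = 89413.67696
D_4 = 94599.67022
Terminal value at year 4: TV = D_4×(1+g_2)/(r−g_2) = 95167.26824/0.077 = 1235938.54858
P_0 = D_1/(1+r)^1 + D_2/(1+r)^2 + D_3/(1+r)^3 + D_4/(1+r)^4 + TV/(1+r)^4
    = 73757.15605 + 72054.54395 + 70391.23500 + 68766.32191 + 898427.53037 = 1183396.78727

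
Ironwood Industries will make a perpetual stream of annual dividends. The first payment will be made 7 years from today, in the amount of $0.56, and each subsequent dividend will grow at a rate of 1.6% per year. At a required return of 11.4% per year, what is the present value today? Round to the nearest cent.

$2.99

Value at end of year 6: C₁ / (r − g) = $0.56 / (0.114 − 0.016) = $5.7143
Discount to today: PV = $5.7143 / (1 + 0.114)^6 = $5.7143 / 1.911222 = $2.99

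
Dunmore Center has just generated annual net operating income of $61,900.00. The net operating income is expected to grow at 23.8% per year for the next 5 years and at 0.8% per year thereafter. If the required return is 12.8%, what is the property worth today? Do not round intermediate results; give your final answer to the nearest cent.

D_1 = 76632.20000
D_2 = 94870.66360
D_3 = 117449.88154
D_4 = 145402.95334
D_5 = 180008.85624
Terminal value at year 5: TV = D_5×(1+g_2)/(r−g_2) = 181448.92709/0.12 = 1512074.39240
P_0 = D_1/(1+r)^1 + D_2/(1+r)^2 + D_3/(1+r)^3 + D_4/(1+r)^4 + D_5/(1+r)^5 + TV/(1+r)^5
    = 67936.34752 + 74561.34595 + 81832.39919 + 89812.50903 + 98570.82109 + 827994.89712 = 1240708.31989

$1240708.32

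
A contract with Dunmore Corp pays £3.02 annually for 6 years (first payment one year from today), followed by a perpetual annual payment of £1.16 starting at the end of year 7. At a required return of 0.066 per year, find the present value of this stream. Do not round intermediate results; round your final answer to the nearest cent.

PV of 6-year annuity: £3.02 × [1 − (1+0.066)^−6] / 0.066 = 14.57444
Perpetuity value at year 6: £1.16 / 0.066 = 17.57576
PV of perpetuity: 17.57576 / (1+0.066)^6 = 11.97763
Total PV = 14.57444 + 11.97763 = 26.55207

£26.55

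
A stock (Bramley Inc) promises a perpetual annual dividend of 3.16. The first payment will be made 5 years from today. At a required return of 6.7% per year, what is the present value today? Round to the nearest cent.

36.39

Value at end of year 4: C / r = 3.16 / 0.067 = 47.1642
Discount to today: PV = 47.1642 / (1 + 0.067)^4 = 47.1642 / 1.296157 = 36.39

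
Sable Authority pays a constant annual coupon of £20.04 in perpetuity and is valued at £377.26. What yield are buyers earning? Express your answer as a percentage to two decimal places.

5.31%

P = C/r ⇒ r = C/P = £20.04/£377.26 = 0.053120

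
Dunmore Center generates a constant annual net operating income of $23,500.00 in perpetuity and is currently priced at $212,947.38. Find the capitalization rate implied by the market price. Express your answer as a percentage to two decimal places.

11.04%

P = C/r ⇒ r = C/P = $23,500.00/$212,947.38 = 0.110356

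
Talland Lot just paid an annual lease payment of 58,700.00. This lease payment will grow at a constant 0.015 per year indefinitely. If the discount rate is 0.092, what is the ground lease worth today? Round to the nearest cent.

D₁ = D₀ × (1 + g) = 58,700.00 × 1.015 = 59,580.5000
Growing perpetuity: P = D₁ / (r − g) = 59,580.5000 / (0.092 − 0.015) = 773,772.73

773772.73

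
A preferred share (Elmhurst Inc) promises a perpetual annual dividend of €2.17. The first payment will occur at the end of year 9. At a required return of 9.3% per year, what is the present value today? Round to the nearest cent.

€11.46

Value at end of year 8: C / r = €2.17 / 0.093 = €23.3333
Discount to today: PV = €23.3333 / (1 + 0.093)^8 = €23.3333 / 2.036861 = €11.46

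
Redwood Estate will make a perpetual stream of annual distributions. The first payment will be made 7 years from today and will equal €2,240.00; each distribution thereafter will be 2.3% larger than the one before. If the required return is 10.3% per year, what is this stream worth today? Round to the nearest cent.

€15549.09

Value at end of year 6: C₁ / (r − g) = €2,240.00 / (0.103 − 0.023) = €28,000.0000
Discount to today: PV = €28,000.0000 / (1 + 0.103)^6 = €28,000.0000 / 1.800749 = €15,549.09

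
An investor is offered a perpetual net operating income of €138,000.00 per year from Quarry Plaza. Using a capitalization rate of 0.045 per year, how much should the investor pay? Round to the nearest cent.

Level perpetuity: PV = C / r = €138,000.00 / 0.045 = €3,066,666.67

€3066666.67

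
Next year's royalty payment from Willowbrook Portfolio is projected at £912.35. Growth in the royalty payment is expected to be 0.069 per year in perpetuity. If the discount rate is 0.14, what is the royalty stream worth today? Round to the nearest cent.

Growing perpetuity: P = D₁ / (r − g) = £912.3500 / (0.14 − 0.069) = £12,850.00

£12850.00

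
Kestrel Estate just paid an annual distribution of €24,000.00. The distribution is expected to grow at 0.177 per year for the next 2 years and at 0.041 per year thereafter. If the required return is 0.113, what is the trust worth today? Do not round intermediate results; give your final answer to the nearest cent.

D_1 = 28248.00000
D_2 = 33247.89600
Terminal value at year 2: TV = D_2×(1+g_2)/(r−g_2) = 34611.05974/0.072 = 480709.16300
P_0 = D_1/(1+r)^1 + D_2/(1+r)^2 + TV/(1+r)^2
    = 25380.05391 + 26839.46402 + 388053.91724 = 440273.43516

€440273.44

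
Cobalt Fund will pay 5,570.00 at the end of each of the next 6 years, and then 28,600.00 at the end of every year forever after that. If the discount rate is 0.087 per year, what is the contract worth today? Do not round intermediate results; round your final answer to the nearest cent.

PV of 6-year annuity: 5,570.00 × [1 − (1+0.087)^−6] / 0.087 = 25211.64488
Perpetuity value at year 6: 28,600.00 / 0.087 = 328735.63218
PV of perpetuity: 328735.63218 / (1+0.087)^6 = 199282.66207
Total PV = 25211.64488 + 199282.66207 = 224494.30695

224494.31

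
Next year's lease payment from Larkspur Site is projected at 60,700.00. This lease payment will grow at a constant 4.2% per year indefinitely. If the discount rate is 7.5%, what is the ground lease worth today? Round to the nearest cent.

Growing perpetuity: P = D₁ / (r − g) = 60,700.0000 / (0.075 − 0.042) = 1,839,393.94

1839393.94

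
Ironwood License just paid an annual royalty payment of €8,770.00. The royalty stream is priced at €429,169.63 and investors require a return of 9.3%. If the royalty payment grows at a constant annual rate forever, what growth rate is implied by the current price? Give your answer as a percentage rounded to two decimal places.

P = D₀(1+g)/(r−g) ⇒ P(r−g) = D₀(1+g) ⇒ g(P+D₀) = P·r − D₀
g = (P·r − D₀)/(P + D₀) = (€429,169.63×0.093 − €8,770.00) / (€429,169.63 + €8,770.00) = 0.071112

7.11%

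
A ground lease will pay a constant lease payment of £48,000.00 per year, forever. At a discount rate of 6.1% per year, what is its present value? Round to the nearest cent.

Level perpetuity: PV = C / r = £48,000.00 / 0.061 = £786,885.25

£786885.25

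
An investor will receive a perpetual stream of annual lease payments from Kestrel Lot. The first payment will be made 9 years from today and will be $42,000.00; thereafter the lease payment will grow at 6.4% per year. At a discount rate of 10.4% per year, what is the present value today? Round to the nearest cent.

$475813.45

Value at end of year 8: C₁ / (r − g) = $42,000.00 / (0.104 − 0.064) = $1,050,000.0000
Discount to today: PV = $1,050,000.0000 / (1 + 0.104)^8 = $1,050,000.0000 / 2.206747 = $475,813.45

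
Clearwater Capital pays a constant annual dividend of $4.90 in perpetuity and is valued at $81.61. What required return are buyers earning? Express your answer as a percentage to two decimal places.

P = C/r ⇒ r = C/P = $4.90/$81.61 = 0.060042

6.00%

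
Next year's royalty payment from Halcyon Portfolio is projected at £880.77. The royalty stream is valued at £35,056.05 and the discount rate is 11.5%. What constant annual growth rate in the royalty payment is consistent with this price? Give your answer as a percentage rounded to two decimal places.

8.99%

P = D₁/(r−g) ⇒ g = r − D₁/P = 0.115 − £880.77/£35,056.05 = 0.089875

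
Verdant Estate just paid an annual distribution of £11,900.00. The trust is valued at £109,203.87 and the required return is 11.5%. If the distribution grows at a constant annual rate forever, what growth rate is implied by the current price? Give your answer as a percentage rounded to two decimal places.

P = D₀(1+g)/(r−g) ⇒ P(r−g) = D₀(1+g) ⇒ g(P+D₀) = P·r − D₀
g = (P·r − D₀)/(P + D₀) = (£109,203.87×0.115 − £11,900.00) / (£109,203.87 + £11,900.00) = 0.005437

0.54%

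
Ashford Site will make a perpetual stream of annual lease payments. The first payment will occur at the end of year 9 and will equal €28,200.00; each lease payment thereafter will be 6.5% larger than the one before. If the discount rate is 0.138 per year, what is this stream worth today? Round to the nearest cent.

€137337.19

Value at end of year 8: C₁ / (r − g) = €28,200.00 / (0.138 − 0.065) = €386,301.3699
Discount to today: PV = €386,301.3699 / (1 + 0.138)^8 = €386,301.3699 / 2.812795 = €137,337.19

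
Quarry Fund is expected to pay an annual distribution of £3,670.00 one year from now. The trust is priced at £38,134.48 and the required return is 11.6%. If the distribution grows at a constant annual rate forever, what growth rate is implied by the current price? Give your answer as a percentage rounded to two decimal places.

1.98%

P = D₁/(r−g) ⇒ g = r − D₁/P = 0.116 − £3,670.00/£38,134.48 = 0.019762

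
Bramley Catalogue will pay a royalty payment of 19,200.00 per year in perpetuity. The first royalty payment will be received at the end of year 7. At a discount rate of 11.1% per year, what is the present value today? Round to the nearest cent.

91980.10

Value at end of year 6: C / r = 19,200.00 / 0.111 = 172,972.9730
Discount to today: PV = 172,972.9730 / (1 + 0.111)^6 = 172,972.9730 / 1.880548 = 91,980.10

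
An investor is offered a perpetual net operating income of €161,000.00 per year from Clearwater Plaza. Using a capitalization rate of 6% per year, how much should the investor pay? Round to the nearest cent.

Level perpetuity: PV = C / r = €161,000.00 / 0.06 = €2,683,333.33

€2683333.33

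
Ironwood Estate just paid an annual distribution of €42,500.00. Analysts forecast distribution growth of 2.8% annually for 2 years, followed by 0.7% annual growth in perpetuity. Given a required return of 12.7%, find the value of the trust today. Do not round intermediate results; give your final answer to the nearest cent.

D_1 = 43690.00000
D_2 = 44913.32000
Terminal value at year 2: TV = D_2×(1+g_2)/(r−g_2) = 45227.71324/0.12 = 376897.61033
P_0 = D_1/(1+r)^1 + D_2/(1+r)^2 + TV/(1+r)^2
    = 38766.63709 + 35361.22709 + 296739.63065 = 370867.49482

€370867.49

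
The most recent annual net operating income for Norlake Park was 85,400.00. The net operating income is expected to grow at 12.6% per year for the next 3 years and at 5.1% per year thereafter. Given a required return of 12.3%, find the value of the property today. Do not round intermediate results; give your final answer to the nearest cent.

D_1 = 96160.40000
D_2 = 108276.61040
D_3 = 121919.46331
Terminal value at year 3: TV = D_3×(1+g_2)/(r−g_2) = 128137.35594/0.072 = 1779685.49916
P_0 = D_1/(1+r)^1 + D_2/(1+r)^2 + D_3/(1+r)^3 + TV/(1+r)^3
    = 85628.13891 + 85856.88728 + 86086.24673 + 1256620.07381 = 1514191.34673

1514191.35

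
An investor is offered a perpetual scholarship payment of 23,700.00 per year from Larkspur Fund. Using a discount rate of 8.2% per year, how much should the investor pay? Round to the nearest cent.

Level perpetuity: PV = C / r = 23,700.00 / 0.082 = 289,024.39

289024.39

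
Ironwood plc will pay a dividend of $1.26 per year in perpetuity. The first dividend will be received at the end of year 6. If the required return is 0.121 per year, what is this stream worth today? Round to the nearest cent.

Value at end of year 5: C / r = $1.26 / 0.121 = $10.4132
Discount to today: PV = $10.4132 / (1 + 0.121)^5 = $10.4132 / 1.770223 = $5.88

$5.88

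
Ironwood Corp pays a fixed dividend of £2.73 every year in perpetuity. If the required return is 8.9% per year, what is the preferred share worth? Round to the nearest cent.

£30.67

Level perpetuity: PV = C / r = £2.73 / 0.089 = £30.67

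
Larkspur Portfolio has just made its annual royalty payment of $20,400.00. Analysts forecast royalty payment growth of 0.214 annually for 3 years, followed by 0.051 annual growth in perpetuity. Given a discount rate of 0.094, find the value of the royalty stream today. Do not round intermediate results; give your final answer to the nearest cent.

D_1 = 24765.60000
D_2 = 30065.43840
D_3 = 36499.44222
Terminal value at year 3: TV = D_3×(1+g_2)/(r−g_2) = 38360.91377/0.043 = 892114.27374
P_0 = D_1/(1+r)^1 + D_2/(1+r)^2 + D_3/(1+r)^3 + TV/(1+r)^3
    = 22637.65996 + 25120.76709 + 27876.24428 + 681347.27307 = 756981.94441

$756981.94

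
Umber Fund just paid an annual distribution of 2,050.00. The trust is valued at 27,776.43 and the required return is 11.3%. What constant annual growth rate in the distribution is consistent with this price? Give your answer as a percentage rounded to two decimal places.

P = D₀(1+g)/(r−g) ⇒ P(r−g) = D₀(1+g) ⇒ g(P+D₀) = P·r − D₀
g = (P·r − D₀)/(P + D₀) = (27,776.43×0.113 − 2,050.00) / (27,776.43 + 2,050.00) = 0.036502

3.65%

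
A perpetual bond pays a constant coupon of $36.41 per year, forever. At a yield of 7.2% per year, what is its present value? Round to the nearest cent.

Level perpetuity: PV = C / r = $36.41 / 0.072 = $505.69

$505.69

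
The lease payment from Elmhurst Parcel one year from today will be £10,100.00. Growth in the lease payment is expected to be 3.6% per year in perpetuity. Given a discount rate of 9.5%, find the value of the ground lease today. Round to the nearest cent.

Growing perpetuity: P = D₁ / (r − g) = £10,100.0000 / (0.095 − 0.036) = £171,186.44

£171186.44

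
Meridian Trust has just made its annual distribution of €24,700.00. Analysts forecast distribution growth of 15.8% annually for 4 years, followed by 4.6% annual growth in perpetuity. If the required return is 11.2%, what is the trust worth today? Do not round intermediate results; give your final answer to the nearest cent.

D_1 = 28602.60000
D_2 = 33121.81080
D_3 = 38355.05691
D_4 = 44415.15590
Terminal value at year 4: TV = D_4×(1+g_2)/(r−g_2) = 46458.25307/0.066 = 703912.92529
P_0 = D_1/(1+r)^1 + D_2/(1+r)^2 + D_3/(1+r)^3 + D_4/(1+r)^4 + TV/(1+r)^4
    = 25721.76259 + 26785.79234 + 27893.83770 + 29047.71948 + 460362.34205 = 569811.45416

€569811.45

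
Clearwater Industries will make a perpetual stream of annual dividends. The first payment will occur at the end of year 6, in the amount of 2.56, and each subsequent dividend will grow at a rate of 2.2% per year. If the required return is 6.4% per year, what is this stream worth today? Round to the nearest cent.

44.70

Value at end of year 5: C₁ / (r − g) = 2.56 / (0.064 − 0.022) = 60.9524
Discount to today: PV = 60.9524 / (1 + 0.064)^5 = 60.9524 / 1.363666 = 44.70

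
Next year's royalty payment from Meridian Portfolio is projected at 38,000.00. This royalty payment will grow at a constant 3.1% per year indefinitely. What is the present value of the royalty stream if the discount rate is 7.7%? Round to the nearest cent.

826086.96

Growing perpetuity: P = D₁ / (r − g) = 38,000.0000 / (0.077 − 0.031) = 826,086.96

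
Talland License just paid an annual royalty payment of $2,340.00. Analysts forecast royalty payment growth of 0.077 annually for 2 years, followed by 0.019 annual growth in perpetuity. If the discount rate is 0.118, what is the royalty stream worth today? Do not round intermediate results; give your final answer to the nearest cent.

D_1 = 2520.18000
D_2 = 2714.23386
Terminal value at year 2: TV = D_2×(1+g_2)/(r−g_2) = 2765.80430/0.099 = 27937.41721
P_0 = D_1/(1+r)^1 + D_2/(1+r)^2 + TV/(1+r)^2
    = 2254.18605 + 2171.51912 + 22351.29272 = 26776.99789

$26777.00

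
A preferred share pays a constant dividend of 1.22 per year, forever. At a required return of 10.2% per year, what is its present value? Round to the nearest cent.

11.96

Level perpetuity: PV = C / r = 1.22 / 0.102 = 11.96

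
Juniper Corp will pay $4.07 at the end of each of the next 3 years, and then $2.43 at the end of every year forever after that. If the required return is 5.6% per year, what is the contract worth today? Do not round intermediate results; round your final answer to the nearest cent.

$47.81

PV of 3-year annuity: $4.07 × [1 − (1+0.056)^−3] / 0.056 = 10.96018
Perpetuity value at year 3: $2.43 / 0.056 = 43.39286
PV of perpetuity: 43.39286 / (1+0.056)^3 = 36.84907
Total PV = 10.96018 + 36.84907 = 47.80924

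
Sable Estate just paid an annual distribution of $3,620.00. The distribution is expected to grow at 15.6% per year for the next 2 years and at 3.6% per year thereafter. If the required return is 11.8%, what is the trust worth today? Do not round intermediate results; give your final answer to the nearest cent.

D_1 = 4184.72000
D_2 = 4837.53632
Terminal value at year 2: TV = D_2×(1+g_2)/(r−g_2) = 5011.68763/0.082 = 61118.14180
P_0 = D_1/(1+r)^1 + D_2/(1+r)^2 + TV/(1+r)^2
    = 3743.04114 + 3870.26437 + 48897.48641 = 56510.79192

$56510.79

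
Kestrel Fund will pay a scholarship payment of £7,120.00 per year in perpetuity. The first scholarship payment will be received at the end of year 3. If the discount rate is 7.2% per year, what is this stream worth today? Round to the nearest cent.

Value at end of year 2: C / r = £7,120.00 / 0.072 = £98,888.8889
Discount to today: PV = £98,888.8889 / (1 + 0.072)^2 = £98,888.8889 / 1.149184 = £86,051.40

£86051.40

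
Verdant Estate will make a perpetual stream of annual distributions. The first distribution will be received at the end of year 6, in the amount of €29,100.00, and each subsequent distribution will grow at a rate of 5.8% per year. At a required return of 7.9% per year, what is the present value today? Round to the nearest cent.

€947472.19

Value at end of year 5: C₁ / (r − g) = €29,100.00 / (0.079 − 0.058) = €1,385,714.2857
Discount to today: PV = €1,385,714.2857 / (1 + 0.079)^5 = €1,385,714.2857 / 1.462538 = €947,472.19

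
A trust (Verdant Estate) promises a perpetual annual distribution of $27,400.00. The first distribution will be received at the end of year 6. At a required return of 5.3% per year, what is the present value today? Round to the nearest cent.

$399330.83

Value at end of year 5: C / r = $27,400.00 / 0.053 = $516,981.1321
Discount to today: PV = $516,981.1321 / (1 + 0.053)^5 = $516,981.1321 / 1.294619 = $399,330.83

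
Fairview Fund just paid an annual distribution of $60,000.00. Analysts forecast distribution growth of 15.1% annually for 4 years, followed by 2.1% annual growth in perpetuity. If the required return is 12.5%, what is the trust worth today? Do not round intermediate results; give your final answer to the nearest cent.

$899599.62

D_1 = 69060.00000
D_2 = 79488.06000
D_3 = 91490.75706
D_4 = 105305.86138
Terminal value at year 4: TV = D_4×(1+g_2)/(r−g_2) = 107517.28446/0.104 = 1033820.04293
P_0 = D_1/(1+r)^1 + D_2/(1+r)^2 + D_3/(1+r)^3 + D_4/(1+r)^4 + TV/(1+r)^4
    = 61386.66667 + 62805.38074 + 64256.88287 + 65741.93083 + 645408.76328 = 899599.62439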